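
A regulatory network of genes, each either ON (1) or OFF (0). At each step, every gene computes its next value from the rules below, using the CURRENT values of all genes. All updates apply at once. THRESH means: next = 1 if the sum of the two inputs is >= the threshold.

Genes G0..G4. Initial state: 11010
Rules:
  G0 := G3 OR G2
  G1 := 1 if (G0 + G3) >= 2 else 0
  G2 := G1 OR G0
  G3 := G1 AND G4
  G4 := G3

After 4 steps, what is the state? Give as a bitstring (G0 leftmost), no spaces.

Step 1: G0=G3|G2=1|0=1 G1=(1+1>=2)=1 G2=G1|G0=1|1=1 G3=G1&G4=1&0=0 G4=G3=1 -> 11101
Step 2: G0=G3|G2=0|1=1 G1=(1+0>=2)=0 G2=G1|G0=1|1=1 G3=G1&G4=1&1=1 G4=G3=0 -> 10110
Step 3: G0=G3|G2=1|1=1 G1=(1+1>=2)=1 G2=G1|G0=0|1=1 G3=G1&G4=0&0=0 G4=G3=1 -> 11101
Step 4: G0=G3|G2=0|1=1 G1=(1+0>=2)=0 G2=G1|G0=1|1=1 G3=G1&G4=1&1=1 G4=G3=0 -> 10110

10110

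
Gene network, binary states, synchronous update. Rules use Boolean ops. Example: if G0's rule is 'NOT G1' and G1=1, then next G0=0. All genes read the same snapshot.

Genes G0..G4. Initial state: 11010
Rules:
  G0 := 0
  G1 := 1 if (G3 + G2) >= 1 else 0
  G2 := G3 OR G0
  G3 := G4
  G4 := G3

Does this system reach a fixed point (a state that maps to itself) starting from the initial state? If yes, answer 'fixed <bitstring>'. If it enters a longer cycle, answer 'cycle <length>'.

Answer: cycle 2

Derivation:
Step 0: 11010
Step 1: G0=0(const) G1=(1+0>=1)=1 G2=G3|G0=1|1=1 G3=G4=0 G4=G3=1 -> 01101
Step 2: G0=0(const) G1=(0+1>=1)=1 G2=G3|G0=0|0=0 G3=G4=1 G4=G3=0 -> 01010
Step 3: G0=0(const) G1=(1+0>=1)=1 G2=G3|G0=1|0=1 G3=G4=0 G4=G3=1 -> 01101
Cycle of length 2 starting at step 1 -> no fixed point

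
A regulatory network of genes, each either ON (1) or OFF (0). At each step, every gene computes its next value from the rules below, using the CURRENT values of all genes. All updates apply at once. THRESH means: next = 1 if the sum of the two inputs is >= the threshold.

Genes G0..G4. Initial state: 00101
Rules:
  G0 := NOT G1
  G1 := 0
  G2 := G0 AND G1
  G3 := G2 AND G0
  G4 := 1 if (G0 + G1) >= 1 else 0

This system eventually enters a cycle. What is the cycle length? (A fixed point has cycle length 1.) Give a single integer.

Answer: 1

Derivation:
Step 0: 00101
Step 1: G0=NOT G1=NOT 0=1 G1=0(const) G2=G0&G1=0&0=0 G3=G2&G0=1&0=0 G4=(0+0>=1)=0 -> 10000
Step 2: G0=NOT G1=NOT 0=1 G1=0(const) G2=G0&G1=1&0=0 G3=G2&G0=0&1=0 G4=(1+0>=1)=1 -> 10001
Step 3: G0=NOT G1=NOT 0=1 G1=0(const) G2=G0&G1=1&0=0 G3=G2&G0=0&1=0 G4=(1+0>=1)=1 -> 10001
State from step 3 equals state from step 2 -> cycle length 1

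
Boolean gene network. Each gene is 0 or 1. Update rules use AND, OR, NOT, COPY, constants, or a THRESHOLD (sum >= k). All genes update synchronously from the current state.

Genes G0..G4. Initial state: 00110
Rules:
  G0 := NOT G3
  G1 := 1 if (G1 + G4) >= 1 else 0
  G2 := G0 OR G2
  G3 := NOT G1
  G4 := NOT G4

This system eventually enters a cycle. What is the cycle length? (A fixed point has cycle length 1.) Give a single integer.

Step 0: 00110
Step 1: G0=NOT G3=NOT 1=0 G1=(0+0>=1)=0 G2=G0|G2=0|1=1 G3=NOT G1=NOT 0=1 G4=NOT G4=NOT 0=1 -> 00111
Step 2: G0=NOT G3=NOT 1=0 G1=(0+1>=1)=1 G2=G0|G2=0|1=1 G3=NOT G1=NOT 0=1 G4=NOT G4=NOT 1=0 -> 01110
Step 3: G0=NOT G3=NOT 1=0 G1=(1+0>=1)=1 G2=G0|G2=0|1=1 G3=NOT G1=NOT 1=0 G4=NOT G4=NOT 0=1 -> 01101
Step 4: G0=NOT G3=NOT 0=1 G1=(1+1>=1)=1 G2=G0|G2=0|1=1 G3=NOT G1=NOT 1=0 G4=NOT G4=NOT 1=0 -> 11100
Step 5: G0=NOT G3=NOT 0=1 G1=(1+0>=1)=1 G2=G0|G2=1|1=1 G3=NOT G1=NOT 1=0 G4=NOT G4=NOT 0=1 -> 11101
Step 6: G0=NOT G3=NOT 0=1 G1=(1+1>=1)=1 G2=G0|G2=1|1=1 G3=NOT G1=NOT 1=0 G4=NOT G4=NOT 1=0 -> 11100
State from step 6 equals state from step 4 -> cycle length 2

Answer: 2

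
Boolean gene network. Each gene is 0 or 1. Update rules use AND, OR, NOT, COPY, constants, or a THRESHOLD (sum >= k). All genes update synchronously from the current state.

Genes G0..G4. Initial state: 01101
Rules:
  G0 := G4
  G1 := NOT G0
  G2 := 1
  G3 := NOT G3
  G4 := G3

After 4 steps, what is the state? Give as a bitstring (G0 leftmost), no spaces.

Step 1: G0=G4=1 G1=NOT G0=NOT 0=1 G2=1(const) G3=NOT G3=NOT 0=1 G4=G3=0 -> 11110
Step 2: G0=G4=0 G1=NOT G0=NOT 1=0 G2=1(const) G3=NOT G3=NOT 1=0 G4=G3=1 -> 00101
Step 3: G0=G4=1 G1=NOT G0=NOT 0=1 G2=1(const) G3=NOT G3=NOT 0=1 G4=G3=0 -> 11110
Step 4: G0=G4=0 G1=NOT G0=NOT 1=0 G2=1(const) G3=NOT G3=NOT 1=0 G4=G3=1 -> 00101

00101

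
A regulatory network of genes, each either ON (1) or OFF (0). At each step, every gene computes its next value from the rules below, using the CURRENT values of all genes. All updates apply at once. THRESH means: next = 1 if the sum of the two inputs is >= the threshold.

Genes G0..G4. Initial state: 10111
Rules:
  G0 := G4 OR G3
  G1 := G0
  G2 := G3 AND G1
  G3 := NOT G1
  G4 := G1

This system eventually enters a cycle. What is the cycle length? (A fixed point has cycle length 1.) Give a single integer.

Answer: 1

Derivation:
Step 0: 10111
Step 1: G0=G4|G3=1|1=1 G1=G0=1 G2=G3&G1=1&0=0 G3=NOT G1=NOT 0=1 G4=G1=0 -> 11010
Step 2: G0=G4|G3=0|1=1 G1=G0=1 G2=G3&G1=1&1=1 G3=NOT G1=NOT 1=0 G4=G1=1 -> 11101
Step 3: G0=G4|G3=1|0=1 G1=G0=1 G2=G3&G1=0&1=0 G3=NOT G1=NOT 1=0 G4=G1=1 -> 11001
Step 4: G0=G4|G3=1|0=1 G1=G0=1 G2=G3&G1=0&1=0 G3=NOT G1=NOT 1=0 G4=G1=1 -> 11001
State from step 4 equals state from step 3 -> cycle length 1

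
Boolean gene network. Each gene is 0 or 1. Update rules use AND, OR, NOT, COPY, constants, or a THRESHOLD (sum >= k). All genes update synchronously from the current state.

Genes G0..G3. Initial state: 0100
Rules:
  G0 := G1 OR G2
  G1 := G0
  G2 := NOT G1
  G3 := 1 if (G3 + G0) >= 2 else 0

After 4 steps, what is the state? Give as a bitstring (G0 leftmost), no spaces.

Step 1: G0=G1|G2=1|0=1 G1=G0=0 G2=NOT G1=NOT 1=0 G3=(0+0>=2)=0 -> 1000
Step 2: G0=G1|G2=0|0=0 G1=G0=1 G2=NOT G1=NOT 0=1 G3=(0+1>=2)=0 -> 0110
Step 3: G0=G1|G2=1|1=1 G1=G0=0 G2=NOT G1=NOT 1=0 G3=(0+0>=2)=0 -> 1000
Step 4: G0=G1|G2=0|0=0 G1=G0=1 G2=NOT G1=NOT 0=1 G3=(0+1>=2)=0 -> 0110

0110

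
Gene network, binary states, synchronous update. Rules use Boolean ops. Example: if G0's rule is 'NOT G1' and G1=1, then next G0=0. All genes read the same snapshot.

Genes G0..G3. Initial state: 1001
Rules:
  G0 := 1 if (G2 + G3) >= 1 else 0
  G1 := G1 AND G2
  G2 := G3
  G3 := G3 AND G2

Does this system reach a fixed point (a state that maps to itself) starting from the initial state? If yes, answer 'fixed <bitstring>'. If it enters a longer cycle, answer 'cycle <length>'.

Step 0: 1001
Step 1: G0=(0+1>=1)=1 G1=G1&G2=0&0=0 G2=G3=1 G3=G3&G2=1&0=0 -> 1010
Step 2: G0=(1+0>=1)=1 G1=G1&G2=0&1=0 G2=G3=0 G3=G3&G2=0&1=0 -> 1000
Step 3: G0=(0+0>=1)=0 G1=G1&G2=0&0=0 G2=G3=0 G3=G3&G2=0&0=0 -> 0000
Step 4: G0=(0+0>=1)=0 G1=G1&G2=0&0=0 G2=G3=0 G3=G3&G2=0&0=0 -> 0000
Fixed point reached at step 3: 0000

Answer: fixed 0000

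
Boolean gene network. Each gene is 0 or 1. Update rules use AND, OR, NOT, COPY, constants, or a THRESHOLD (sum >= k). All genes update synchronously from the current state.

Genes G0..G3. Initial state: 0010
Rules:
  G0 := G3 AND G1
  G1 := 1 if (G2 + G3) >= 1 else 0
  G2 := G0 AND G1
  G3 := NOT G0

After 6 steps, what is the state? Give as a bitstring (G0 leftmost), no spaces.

Step 1: G0=G3&G1=0&0=0 G1=(1+0>=1)=1 G2=G0&G1=0&0=0 G3=NOT G0=NOT 0=1 -> 0101
Step 2: G0=G3&G1=1&1=1 G1=(0+1>=1)=1 G2=G0&G1=0&1=0 G3=NOT G0=NOT 0=1 -> 1101
Step 3: G0=G3&G1=1&1=1 G1=(0+1>=1)=1 G2=G0&G1=1&1=1 G3=NOT G0=NOT 1=0 -> 1110
Step 4: G0=G3&G1=0&1=0 G1=(1+0>=1)=1 G2=G0&G1=1&1=1 G3=NOT G0=NOT 1=0 -> 0110
Step 5: G0=G3&G1=0&1=0 G1=(1+0>=1)=1 G2=G0&G1=0&1=0 G3=NOT G0=NOT 0=1 -> 0101
Step 6: G0=G3&G1=1&1=1 G1=(0+1>=1)=1 G2=G0&G1=0&1=0 G3=NOT G0=NOT 0=1 -> 1101

1101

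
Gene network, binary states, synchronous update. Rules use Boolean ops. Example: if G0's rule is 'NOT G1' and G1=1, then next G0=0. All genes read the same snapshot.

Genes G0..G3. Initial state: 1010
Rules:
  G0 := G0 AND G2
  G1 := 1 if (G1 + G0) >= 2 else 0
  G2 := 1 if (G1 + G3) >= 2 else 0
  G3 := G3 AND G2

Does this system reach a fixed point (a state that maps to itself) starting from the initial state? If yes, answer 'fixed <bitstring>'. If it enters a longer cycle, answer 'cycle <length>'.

Step 0: 1010
Step 1: G0=G0&G2=1&1=1 G1=(0+1>=2)=0 G2=(0+0>=2)=0 G3=G3&G2=0&1=0 -> 1000
Step 2: G0=G0&G2=1&0=0 G1=(0+1>=2)=0 G2=(0+0>=2)=0 G3=G3&G2=0&0=0 -> 0000
Step 3: G0=G0&G2=0&0=0 G1=(0+0>=2)=0 G2=(0+0>=2)=0 G3=G3&G2=0&0=0 -> 0000
Fixed point reached at step 2: 0000

Answer: fixed 0000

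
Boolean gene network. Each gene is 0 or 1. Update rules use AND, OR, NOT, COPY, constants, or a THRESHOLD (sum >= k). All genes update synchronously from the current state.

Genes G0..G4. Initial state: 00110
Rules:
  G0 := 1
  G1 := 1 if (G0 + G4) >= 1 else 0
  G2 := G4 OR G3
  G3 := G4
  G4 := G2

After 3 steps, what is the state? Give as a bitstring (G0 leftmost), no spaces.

Step 1: G0=1(const) G1=(0+0>=1)=0 G2=G4|G3=0|1=1 G3=G4=0 G4=G2=1 -> 10101
Step 2: G0=1(const) G1=(1+1>=1)=1 G2=G4|G3=1|0=1 G3=G4=1 G4=G2=1 -> 11111
Step 3: G0=1(const) G1=(1+1>=1)=1 G2=G4|G3=1|1=1 G3=G4=1 G4=G2=1 -> 11111

11111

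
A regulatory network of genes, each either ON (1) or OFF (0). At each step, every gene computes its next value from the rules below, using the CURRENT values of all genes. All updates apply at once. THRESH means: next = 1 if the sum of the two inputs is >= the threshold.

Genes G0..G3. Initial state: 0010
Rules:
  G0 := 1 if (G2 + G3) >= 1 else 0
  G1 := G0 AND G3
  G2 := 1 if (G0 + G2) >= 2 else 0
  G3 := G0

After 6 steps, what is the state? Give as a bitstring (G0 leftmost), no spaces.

Step 1: G0=(1+0>=1)=1 G1=G0&G3=0&0=0 G2=(0+1>=2)=0 G3=G0=0 -> 1000
Step 2: G0=(0+0>=1)=0 G1=G0&G3=1&0=0 G2=(1+0>=2)=0 G3=G0=1 -> 0001
Step 3: G0=(0+1>=1)=1 G1=G0&G3=0&1=0 G2=(0+0>=2)=0 G3=G0=0 -> 1000
Step 4: G0=(0+0>=1)=0 G1=G0&G3=1&0=0 G2=(1+0>=2)=0 G3=G0=1 -> 0001
Step 5: G0=(0+1>=1)=1 G1=G0&G3=0&1=0 G2=(0+0>=2)=0 G3=G0=0 -> 1000
Step 6: G0=(0+0>=1)=0 G1=G0&G3=1&0=0 G2=(1+0>=2)=0 G3=G0=1 -> 0001

0001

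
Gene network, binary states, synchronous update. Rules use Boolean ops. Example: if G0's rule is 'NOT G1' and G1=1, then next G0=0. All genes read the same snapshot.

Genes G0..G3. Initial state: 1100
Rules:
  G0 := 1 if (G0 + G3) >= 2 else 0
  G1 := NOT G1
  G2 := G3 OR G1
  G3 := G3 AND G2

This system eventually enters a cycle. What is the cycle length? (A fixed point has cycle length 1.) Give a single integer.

Answer: 2

Derivation:
Step 0: 1100
Step 1: G0=(1+0>=2)=0 G1=NOT G1=NOT 1=0 G2=G3|G1=0|1=1 G3=G3&G2=0&0=0 -> 0010
Step 2: G0=(0+0>=2)=0 G1=NOT G1=NOT 0=1 G2=G3|G1=0|0=0 G3=G3&G2=0&1=0 -> 0100
Step 3: G0=(0+0>=2)=0 G1=NOT G1=NOT 1=0 G2=G3|G1=0|1=1 G3=G3&G2=0&0=0 -> 0010
State from step 3 equals state from step 1 -> cycle length 2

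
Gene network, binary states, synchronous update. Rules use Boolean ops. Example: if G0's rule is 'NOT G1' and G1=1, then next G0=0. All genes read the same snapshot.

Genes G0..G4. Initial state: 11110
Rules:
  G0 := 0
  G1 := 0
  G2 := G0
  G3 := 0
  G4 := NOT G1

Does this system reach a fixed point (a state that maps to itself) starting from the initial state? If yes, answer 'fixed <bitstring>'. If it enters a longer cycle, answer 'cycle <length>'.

Answer: fixed 00001

Derivation:
Step 0: 11110
Step 1: G0=0(const) G1=0(const) G2=G0=1 G3=0(const) G4=NOT G1=NOT 1=0 -> 00100
Step 2: G0=0(const) G1=0(const) G2=G0=0 G3=0(const) G4=NOT G1=NOT 0=1 -> 00001
Step 3: G0=0(const) G1=0(const) G2=G0=0 G3=0(const) G4=NOT G1=NOT 0=1 -> 00001
Fixed point reached at step 2: 00001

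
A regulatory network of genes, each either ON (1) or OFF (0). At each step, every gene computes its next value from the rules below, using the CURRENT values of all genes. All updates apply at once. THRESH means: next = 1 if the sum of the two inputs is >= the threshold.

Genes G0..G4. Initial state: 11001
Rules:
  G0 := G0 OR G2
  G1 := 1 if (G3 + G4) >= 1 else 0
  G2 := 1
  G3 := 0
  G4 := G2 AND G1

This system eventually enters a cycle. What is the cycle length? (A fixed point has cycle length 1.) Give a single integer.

Answer: 2

Derivation:
Step 0: 11001
Step 1: G0=G0|G2=1|0=1 G1=(0+1>=1)=1 G2=1(const) G3=0(const) G4=G2&G1=0&1=0 -> 11100
Step 2: G0=G0|G2=1|1=1 G1=(0+0>=1)=0 G2=1(const) G3=0(const) G4=G2&G1=1&1=1 -> 10101
Step 3: G0=G0|G2=1|1=1 G1=(0+1>=1)=1 G2=1(const) G3=0(const) G4=G2&G1=1&0=0 -> 11100
State from step 3 equals state from step 1 -> cycle length 2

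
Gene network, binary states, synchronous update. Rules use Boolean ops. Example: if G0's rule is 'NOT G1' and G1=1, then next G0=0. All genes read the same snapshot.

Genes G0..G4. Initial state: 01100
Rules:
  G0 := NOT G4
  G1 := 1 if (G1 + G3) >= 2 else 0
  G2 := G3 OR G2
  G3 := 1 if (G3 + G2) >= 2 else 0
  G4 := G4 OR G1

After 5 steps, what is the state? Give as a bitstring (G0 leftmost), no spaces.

Step 1: G0=NOT G4=NOT 0=1 G1=(1+0>=2)=0 G2=G3|G2=0|1=1 G3=(0+1>=2)=0 G4=G4|G1=0|1=1 -> 10101
Step 2: G0=NOT G4=NOT 1=0 G1=(0+0>=2)=0 G2=G3|G2=0|1=1 G3=(0+1>=2)=0 G4=G4|G1=1|0=1 -> 00101
Step 3: G0=NOT G4=NOT 1=0 G1=(0+0>=2)=0 G2=G3|G2=0|1=1 G3=(0+1>=2)=0 G4=G4|G1=1|0=1 -> 00101
Step 4: G0=NOT G4=NOT 1=0 G1=(0+0>=2)=0 G2=G3|G2=0|1=1 G3=(0+1>=2)=0 G4=G4|G1=1|0=1 -> 00101
Step 5: G0=NOT G4=NOT 1=0 G1=(0+0>=2)=0 G2=G3|G2=0|1=1 G3=(0+1>=2)=0 G4=G4|G1=1|0=1 -> 00101

00101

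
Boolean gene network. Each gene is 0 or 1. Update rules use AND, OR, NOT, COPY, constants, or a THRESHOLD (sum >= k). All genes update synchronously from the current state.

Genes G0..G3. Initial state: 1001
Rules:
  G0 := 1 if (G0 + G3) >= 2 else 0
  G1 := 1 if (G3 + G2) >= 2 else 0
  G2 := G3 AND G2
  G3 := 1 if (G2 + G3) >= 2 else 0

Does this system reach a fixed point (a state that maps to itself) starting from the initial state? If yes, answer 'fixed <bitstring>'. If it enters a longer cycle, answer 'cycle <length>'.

Answer: fixed 0000

Derivation:
Step 0: 1001
Step 1: G0=(1+1>=2)=1 G1=(1+0>=2)=0 G2=G3&G2=1&0=0 G3=(0+1>=2)=0 -> 1000
Step 2: G0=(1+0>=2)=0 G1=(0+0>=2)=0 G2=G3&G2=0&0=0 G3=(0+0>=2)=0 -> 0000
Step 3: G0=(0+0>=2)=0 G1=(0+0>=2)=0 G2=G3&G2=0&0=0 G3=(0+0>=2)=0 -> 0000
Fixed point reached at step 2: 0000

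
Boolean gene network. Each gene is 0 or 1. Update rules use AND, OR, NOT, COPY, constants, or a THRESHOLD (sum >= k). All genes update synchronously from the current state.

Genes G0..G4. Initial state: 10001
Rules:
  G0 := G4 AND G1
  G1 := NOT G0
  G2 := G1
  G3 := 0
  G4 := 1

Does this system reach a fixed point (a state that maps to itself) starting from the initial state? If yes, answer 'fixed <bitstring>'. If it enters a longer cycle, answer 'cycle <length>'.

Step 0: 10001
Step 1: G0=G4&G1=1&0=0 G1=NOT G0=NOT 1=0 G2=G1=0 G3=0(const) G4=1(const) -> 00001
Step 2: G0=G4&G1=1&0=0 G1=NOT G0=NOT 0=1 G2=G1=0 G3=0(const) G4=1(const) -> 01001
Step 3: G0=G4&G1=1&1=1 G1=NOT G0=NOT 0=1 G2=G1=1 G3=0(const) G4=1(const) -> 11101
Step 4: G0=G4&G1=1&1=1 G1=NOT G0=NOT 1=0 G2=G1=1 G3=0(const) G4=1(const) -> 10101
Step 5: G0=G4&G1=1&0=0 G1=NOT G0=NOT 1=0 G2=G1=0 G3=0(const) G4=1(const) -> 00001
Cycle of length 4 starting at step 1 -> no fixed point

Answer: cycle 4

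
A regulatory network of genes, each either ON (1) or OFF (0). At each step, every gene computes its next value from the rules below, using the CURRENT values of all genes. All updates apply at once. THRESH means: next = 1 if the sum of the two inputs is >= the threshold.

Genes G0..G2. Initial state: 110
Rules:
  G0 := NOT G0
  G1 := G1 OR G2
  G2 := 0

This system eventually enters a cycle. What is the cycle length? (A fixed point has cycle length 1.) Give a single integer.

Answer: 2

Derivation:
Step 0: 110
Step 1: G0=NOT G0=NOT 1=0 G1=G1|G2=1|0=1 G2=0(const) -> 010
Step 2: G0=NOT G0=NOT 0=1 G1=G1|G2=1|0=1 G2=0(const) -> 110
State from step 2 equals state from step 0 -> cycle length 2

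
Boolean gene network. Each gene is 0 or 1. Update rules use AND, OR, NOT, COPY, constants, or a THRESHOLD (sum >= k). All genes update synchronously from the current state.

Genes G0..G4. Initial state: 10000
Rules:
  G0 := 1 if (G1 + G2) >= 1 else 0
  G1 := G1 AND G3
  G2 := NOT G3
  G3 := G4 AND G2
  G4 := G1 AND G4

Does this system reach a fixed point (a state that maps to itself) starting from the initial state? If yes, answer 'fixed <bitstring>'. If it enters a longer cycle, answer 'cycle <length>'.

Step 0: 10000
Step 1: G0=(0+0>=1)=0 G1=G1&G3=0&0=0 G2=NOT G3=NOT 0=1 G3=G4&G2=0&0=0 G4=G1&G4=0&0=0 -> 00100
Step 2: G0=(0+1>=1)=1 G1=G1&G3=0&0=0 G2=NOT G3=NOT 0=1 G3=G4&G2=0&1=0 G4=G1&G4=0&0=0 -> 10100
Step 3: G0=(0+1>=1)=1 G1=G1&G3=0&0=0 G2=NOT G3=NOT 0=1 G3=G4&G2=0&1=0 G4=G1&G4=0&0=0 -> 10100
Fixed point reached at step 2: 10100

Answer: fixed 10100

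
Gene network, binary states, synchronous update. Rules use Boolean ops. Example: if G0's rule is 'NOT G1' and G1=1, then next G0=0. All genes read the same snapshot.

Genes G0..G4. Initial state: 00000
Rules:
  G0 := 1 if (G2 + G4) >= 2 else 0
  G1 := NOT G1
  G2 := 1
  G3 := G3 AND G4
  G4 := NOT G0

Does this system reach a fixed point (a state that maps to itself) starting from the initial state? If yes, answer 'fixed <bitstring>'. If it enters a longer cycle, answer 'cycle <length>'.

Answer: cycle 4

Derivation:
Step 0: 00000
Step 1: G0=(0+0>=2)=0 G1=NOT G1=NOT 0=1 G2=1(const) G3=G3&G4=0&0=0 G4=NOT G0=NOT 0=1 -> 01101
Step 2: G0=(1+1>=2)=1 G1=NOT G1=NOT 1=0 G2=1(const) G3=G3&G4=0&1=0 G4=NOT G0=NOT 0=1 -> 10101
Step 3: G0=(1+1>=2)=1 G1=NOT G1=NOT 0=1 G2=1(const) G3=G3&G4=0&1=0 G4=NOT G0=NOT 1=0 -> 11100
Step 4: G0=(1+0>=2)=0 G1=NOT G1=NOT 1=0 G2=1(const) G3=G3&G4=0&0=0 G4=NOT G0=NOT 1=0 -> 00100
Step 5: G0=(1+0>=2)=0 G1=NOT G1=NOT 0=1 G2=1(const) G3=G3&G4=0&0=0 G4=NOT G0=NOT 0=1 -> 01101
Cycle of length 4 starting at step 1 -> no fixed point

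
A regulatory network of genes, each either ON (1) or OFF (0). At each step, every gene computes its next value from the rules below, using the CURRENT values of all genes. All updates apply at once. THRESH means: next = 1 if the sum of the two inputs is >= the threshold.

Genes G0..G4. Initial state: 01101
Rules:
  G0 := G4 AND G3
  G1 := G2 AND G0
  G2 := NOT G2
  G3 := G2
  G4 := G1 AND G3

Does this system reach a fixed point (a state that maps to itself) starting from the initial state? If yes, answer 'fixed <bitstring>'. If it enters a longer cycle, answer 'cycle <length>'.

Step 0: 01101
Step 1: G0=G4&G3=1&0=0 G1=G2&G0=1&0=0 G2=NOT G2=NOT 1=0 G3=G2=1 G4=G1&G3=1&0=0 -> 00010
Step 2: G0=G4&G3=0&1=0 G1=G2&G0=0&0=0 G2=NOT G2=NOT 0=1 G3=G2=0 G4=G1&G3=0&1=0 -> 00100
Step 3: G0=G4&G3=0&0=0 G1=G2&G0=1&0=0 G2=NOT G2=NOT 1=0 G3=G2=1 G4=G1&G3=0&0=0 -> 00010
Cycle of length 2 starting at step 1 -> no fixed point

Answer: cycle 2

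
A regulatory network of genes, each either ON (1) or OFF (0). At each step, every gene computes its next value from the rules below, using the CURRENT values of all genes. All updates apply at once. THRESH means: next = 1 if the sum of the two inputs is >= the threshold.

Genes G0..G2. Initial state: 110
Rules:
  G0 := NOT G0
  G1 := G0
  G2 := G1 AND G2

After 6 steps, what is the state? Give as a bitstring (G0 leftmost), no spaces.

Step 1: G0=NOT G0=NOT 1=0 G1=G0=1 G2=G1&G2=1&0=0 -> 010
Step 2: G0=NOT G0=NOT 0=1 G1=G0=0 G2=G1&G2=1&0=0 -> 100
Step 3: G0=NOT G0=NOT 1=0 G1=G0=1 G2=G1&G2=0&0=0 -> 010
Step 4: G0=NOT G0=NOT 0=1 G1=G0=0 G2=G1&G2=1&0=0 -> 100
Step 5: G0=NOT G0=NOT 1=0 G1=G0=1 G2=G1&G2=0&0=0 -> 010
Step 6: G0=NOT G0=NOT 0=1 G1=G0=0 G2=G1&G2=1&0=0 -> 100

100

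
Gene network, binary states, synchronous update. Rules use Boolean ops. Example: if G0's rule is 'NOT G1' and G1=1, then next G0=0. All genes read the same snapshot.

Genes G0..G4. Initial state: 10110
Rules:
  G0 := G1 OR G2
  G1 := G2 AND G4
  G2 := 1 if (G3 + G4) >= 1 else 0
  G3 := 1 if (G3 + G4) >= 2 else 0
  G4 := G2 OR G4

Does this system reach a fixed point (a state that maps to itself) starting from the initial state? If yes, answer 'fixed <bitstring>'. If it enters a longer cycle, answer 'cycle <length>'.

Answer: fixed 11101

Derivation:
Step 0: 10110
Step 1: G0=G1|G2=0|1=1 G1=G2&G4=1&0=0 G2=(1+0>=1)=1 G3=(1+0>=2)=0 G4=G2|G4=1|0=1 -> 10101
Step 2: G0=G1|G2=0|1=1 G1=G2&G4=1&1=1 G2=(0+1>=1)=1 G3=(0+1>=2)=0 G4=G2|G4=1|1=1 -> 11101
Step 3: G0=G1|G2=1|1=1 G1=G2&G4=1&1=1 G2=(0+1>=1)=1 G3=(0+1>=2)=0 G4=G2|G4=1|1=1 -> 11101
Fixed point reached at step 2: 11101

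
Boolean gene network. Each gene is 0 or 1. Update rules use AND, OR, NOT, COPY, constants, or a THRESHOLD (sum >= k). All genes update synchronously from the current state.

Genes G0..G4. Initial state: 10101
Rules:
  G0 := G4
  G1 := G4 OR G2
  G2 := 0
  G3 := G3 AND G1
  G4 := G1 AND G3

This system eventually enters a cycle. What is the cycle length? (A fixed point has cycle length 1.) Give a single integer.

Answer: 1

Derivation:
Step 0: 10101
Step 1: G0=G4=1 G1=G4|G2=1|1=1 G2=0(const) G3=G3&G1=0&0=0 G4=G1&G3=0&0=0 -> 11000
Step 2: G0=G4=0 G1=G4|G2=0|0=0 G2=0(const) G3=G3&G1=0&1=0 G4=G1&G3=1&0=0 -> 00000
Step 3: G0=G4=0 G1=G4|G2=0|0=0 G2=0(const) G3=G3&G1=0&0=0 G4=G1&G3=0&0=0 -> 00000
State from step 3 equals state from step 2 -> cycle length 1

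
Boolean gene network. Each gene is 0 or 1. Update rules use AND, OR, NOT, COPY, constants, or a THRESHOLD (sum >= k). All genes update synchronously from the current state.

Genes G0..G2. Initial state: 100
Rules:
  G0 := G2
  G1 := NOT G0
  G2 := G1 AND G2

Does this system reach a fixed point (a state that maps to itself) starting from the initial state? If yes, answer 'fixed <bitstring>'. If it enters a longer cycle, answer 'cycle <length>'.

Answer: fixed 010

Derivation:
Step 0: 100
Step 1: G0=G2=0 G1=NOT G0=NOT 1=0 G2=G1&G2=0&0=0 -> 000
Step 2: G0=G2=0 G1=NOT G0=NOT 0=1 G2=G1&G2=0&0=0 -> 010
Step 3: G0=G2=0 G1=NOT G0=NOT 0=1 G2=G1&G2=1&0=0 -> 010
Fixed point reached at step 2: 010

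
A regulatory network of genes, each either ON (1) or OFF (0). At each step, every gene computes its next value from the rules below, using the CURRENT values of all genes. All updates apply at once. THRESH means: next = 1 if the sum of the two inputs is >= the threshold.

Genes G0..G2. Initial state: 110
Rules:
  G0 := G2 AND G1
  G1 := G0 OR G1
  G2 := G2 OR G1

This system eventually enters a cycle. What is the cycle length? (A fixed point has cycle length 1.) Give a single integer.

Step 0: 110
Step 1: G0=G2&G1=0&1=0 G1=G0|G1=1|1=1 G2=G2|G1=0|1=1 -> 011
Step 2: G0=G2&G1=1&1=1 G1=G0|G1=0|1=1 G2=G2|G1=1|1=1 -> 111
Step 3: G0=G2&G1=1&1=1 G1=G0|G1=1|1=1 G2=G2|G1=1|1=1 -> 111
State from step 3 equals state from step 2 -> cycle length 1

Answer: 1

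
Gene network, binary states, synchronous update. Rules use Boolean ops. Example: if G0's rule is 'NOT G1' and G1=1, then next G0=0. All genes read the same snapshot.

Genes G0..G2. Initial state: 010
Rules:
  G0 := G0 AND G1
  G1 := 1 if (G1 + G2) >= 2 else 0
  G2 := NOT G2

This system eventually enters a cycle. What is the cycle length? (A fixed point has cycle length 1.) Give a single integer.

Step 0: 010
Step 1: G0=G0&G1=0&1=0 G1=(1+0>=2)=0 G2=NOT G2=NOT 0=1 -> 001
Step 2: G0=G0&G1=0&0=0 G1=(0+1>=2)=0 G2=NOT G2=NOT 1=0 -> 000
Step 3: G0=G0&G1=0&0=0 G1=(0+0>=2)=0 G2=NOT G2=NOT 0=1 -> 001
State from step 3 equals state from step 1 -> cycle length 2

Answer: 2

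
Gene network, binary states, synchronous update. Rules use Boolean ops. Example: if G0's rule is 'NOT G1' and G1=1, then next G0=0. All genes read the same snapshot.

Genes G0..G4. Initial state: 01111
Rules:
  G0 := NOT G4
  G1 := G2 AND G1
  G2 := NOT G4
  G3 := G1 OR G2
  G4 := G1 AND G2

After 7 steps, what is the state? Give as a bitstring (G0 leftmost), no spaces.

Step 1: G0=NOT G4=NOT 1=0 G1=G2&G1=1&1=1 G2=NOT G4=NOT 1=0 G3=G1|G2=1|1=1 G4=G1&G2=1&1=1 -> 01011
Step 2: G0=NOT G4=NOT 1=0 G1=G2&G1=0&1=0 G2=NOT G4=NOT 1=0 G3=G1|G2=1|0=1 G4=G1&G2=1&0=0 -> 00010
Step 3: G0=NOT G4=NOT 0=1 G1=G2&G1=0&0=0 G2=NOT G4=NOT 0=1 G3=G1|G2=0|0=0 G4=G1&G2=0&0=0 -> 10100
Step 4: G0=NOT G4=NOT 0=1 G1=G2&G1=1&0=0 G2=NOT G4=NOT 0=1 G3=G1|G2=0|1=1 G4=G1&G2=0&1=0 -> 10110
Step 5: G0=NOT G4=NOT 0=1 G1=G2&G1=1&0=0 G2=NOT G4=NOT 0=1 G3=G1|G2=0|1=1 G4=G1&G2=0&1=0 -> 10110
Step 6: G0=NOT G4=NOT 0=1 G1=G2&G1=1&0=0 G2=NOT G4=NOT 0=1 G3=G1|G2=0|1=1 G4=G1&G2=0&1=0 -> 10110
Step 7: G0=NOT G4=NOT 0=1 G1=G2&G1=1&0=0 G2=NOT G4=NOT 0=1 G3=G1|G2=0|1=1 G4=G1&G2=0&1=0 -> 10110

10110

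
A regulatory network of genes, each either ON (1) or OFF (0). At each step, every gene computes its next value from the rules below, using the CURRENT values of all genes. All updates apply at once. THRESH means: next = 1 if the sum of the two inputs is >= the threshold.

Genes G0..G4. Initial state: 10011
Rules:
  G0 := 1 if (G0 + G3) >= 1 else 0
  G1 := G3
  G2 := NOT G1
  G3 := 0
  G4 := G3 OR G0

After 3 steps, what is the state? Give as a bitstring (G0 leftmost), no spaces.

Step 1: G0=(1+1>=1)=1 G1=G3=1 G2=NOT G1=NOT 0=1 G3=0(const) G4=G3|G0=1|1=1 -> 11101
Step 2: G0=(1+0>=1)=1 G1=G3=0 G2=NOT G1=NOT 1=0 G3=0(const) G4=G3|G0=0|1=1 -> 10001
Step 3: G0=(1+0>=1)=1 G1=G3=0 G2=NOT G1=NOT 0=1 G3=0(const) G4=G3|G0=0|1=1 -> 10101

10101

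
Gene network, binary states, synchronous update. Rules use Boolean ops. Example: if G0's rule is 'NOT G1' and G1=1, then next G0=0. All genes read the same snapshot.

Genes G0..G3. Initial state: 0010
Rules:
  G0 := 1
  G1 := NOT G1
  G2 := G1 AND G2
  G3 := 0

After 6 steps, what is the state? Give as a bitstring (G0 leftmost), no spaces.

Step 1: G0=1(const) G1=NOT G1=NOT 0=1 G2=G1&G2=0&1=0 G3=0(const) -> 1100
Step 2: G0=1(const) G1=NOT G1=NOT 1=0 G2=G1&G2=1&0=0 G3=0(const) -> 1000
Step 3: G0=1(const) G1=NOT G1=NOT 0=1 G2=G1&G2=0&0=0 G3=0(const) -> 1100
Step 4: G0=1(const) G1=NOT G1=NOT 1=0 G2=G1&G2=1&0=0 G3=0(const) -> 1000
Step 5: G0=1(const) G1=NOT G1=NOT 0=1 G2=G1&G2=0&0=0 G3=0(const) -> 1100
Step 6: G0=1(const) G1=NOT G1=NOT 1=0 G2=G1&G2=1&0=0 G3=0(const) -> 1000

1000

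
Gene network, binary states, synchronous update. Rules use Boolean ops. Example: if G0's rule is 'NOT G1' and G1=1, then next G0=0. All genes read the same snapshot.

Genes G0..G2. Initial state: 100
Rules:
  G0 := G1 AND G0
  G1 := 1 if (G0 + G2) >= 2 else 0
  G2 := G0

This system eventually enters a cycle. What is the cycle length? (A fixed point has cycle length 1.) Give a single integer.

Answer: 1

Derivation:
Step 0: 100
Step 1: G0=G1&G0=0&1=0 G1=(1+0>=2)=0 G2=G0=1 -> 001
Step 2: G0=G1&G0=0&0=0 G1=(0+1>=2)=0 G2=G0=0 -> 000
Step 3: G0=G1&G0=0&0=0 G1=(0+0>=2)=0 G2=G0=0 -> 000
State from step 3 equals state from step 2 -> cycle length 1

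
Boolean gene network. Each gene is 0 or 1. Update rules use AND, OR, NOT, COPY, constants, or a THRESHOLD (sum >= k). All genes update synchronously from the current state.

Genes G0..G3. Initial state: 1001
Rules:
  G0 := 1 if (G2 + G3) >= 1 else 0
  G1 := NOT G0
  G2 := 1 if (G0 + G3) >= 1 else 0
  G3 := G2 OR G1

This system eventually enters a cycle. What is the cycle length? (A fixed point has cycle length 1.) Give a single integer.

Answer: 1

Derivation:
Step 0: 1001
Step 1: G0=(0+1>=1)=1 G1=NOT G0=NOT 1=0 G2=(1+1>=1)=1 G3=G2|G1=0|0=0 -> 1010
Step 2: G0=(1+0>=1)=1 G1=NOT G0=NOT 1=0 G2=(1+0>=1)=1 G3=G2|G1=1|0=1 -> 1011
Step 3: G0=(1+1>=1)=1 G1=NOT G0=NOT 1=0 G2=(1+1>=1)=1 G3=G2|G1=1|0=1 -> 1011
State from step 3 equals state from step 2 -> cycle length 1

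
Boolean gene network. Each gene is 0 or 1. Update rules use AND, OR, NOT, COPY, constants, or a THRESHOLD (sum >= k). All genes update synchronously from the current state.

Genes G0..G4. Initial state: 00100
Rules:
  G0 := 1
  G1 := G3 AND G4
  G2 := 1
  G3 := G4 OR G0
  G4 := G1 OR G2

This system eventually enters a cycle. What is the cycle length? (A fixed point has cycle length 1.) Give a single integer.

Answer: 1

Derivation:
Step 0: 00100
Step 1: G0=1(const) G1=G3&G4=0&0=0 G2=1(const) G3=G4|G0=0|0=0 G4=G1|G2=0|1=1 -> 10101
Step 2: G0=1(const) G1=G3&G4=0&1=0 G2=1(const) G3=G4|G0=1|1=1 G4=G1|G2=0|1=1 -> 10111
Step 3: G0=1(const) G1=G3&G4=1&1=1 G2=1(const) G3=G4|G0=1|1=1 G4=G1|G2=0|1=1 -> 11111
Step 4: G0=1(const) G1=G3&G4=1&1=1 G2=1(const) G3=G4|G0=1|1=1 G4=G1|G2=1|1=1 -> 11111
State from step 4 equals state from step 3 -> cycle length 1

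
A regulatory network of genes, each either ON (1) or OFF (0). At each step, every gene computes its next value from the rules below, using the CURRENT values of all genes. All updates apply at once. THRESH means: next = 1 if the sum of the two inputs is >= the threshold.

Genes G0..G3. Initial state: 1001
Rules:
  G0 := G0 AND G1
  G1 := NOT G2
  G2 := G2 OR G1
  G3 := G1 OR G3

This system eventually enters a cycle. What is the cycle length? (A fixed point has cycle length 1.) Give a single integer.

Answer: 1

Derivation:
Step 0: 1001
Step 1: G0=G0&G1=1&0=0 G1=NOT G2=NOT 0=1 G2=G2|G1=0|0=0 G3=G1|G3=0|1=1 -> 0101
Step 2: G0=G0&G1=0&1=0 G1=NOT G2=NOT 0=1 G2=G2|G1=0|1=1 G3=G1|G3=1|1=1 -> 0111
Step 3: G0=G0&G1=0&1=0 G1=NOT G2=NOT 1=0 G2=G2|G1=1|1=1 G3=G1|G3=1|1=1 -> 0011
Step 4: G0=G0&G1=0&0=0 G1=NOT G2=NOT 1=0 G2=G2|G1=1|0=1 G3=G1|G3=0|1=1 -> 0011
State from step 4 equals state from step 3 -> cycle length 1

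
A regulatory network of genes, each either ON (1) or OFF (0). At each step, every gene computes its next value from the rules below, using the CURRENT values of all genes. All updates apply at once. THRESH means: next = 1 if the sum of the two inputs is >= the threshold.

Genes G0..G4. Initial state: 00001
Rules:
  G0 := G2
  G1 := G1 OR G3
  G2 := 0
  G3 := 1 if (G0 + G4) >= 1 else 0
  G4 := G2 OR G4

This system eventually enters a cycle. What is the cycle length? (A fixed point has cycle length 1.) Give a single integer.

Answer: 1

Derivation:
Step 0: 00001
Step 1: G0=G2=0 G1=G1|G3=0|0=0 G2=0(const) G3=(0+1>=1)=1 G4=G2|G4=0|1=1 -> 00011
Step 2: G0=G2=0 G1=G1|G3=0|1=1 G2=0(const) G3=(0+1>=1)=1 G4=G2|G4=0|1=1 -> 01011
Step 3: G0=G2=0 G1=G1|G3=1|1=1 G2=0(const) G3=(0+1>=1)=1 G4=G2|G4=0|1=1 -> 01011
State from step 3 equals state from step 2 -> cycle length 1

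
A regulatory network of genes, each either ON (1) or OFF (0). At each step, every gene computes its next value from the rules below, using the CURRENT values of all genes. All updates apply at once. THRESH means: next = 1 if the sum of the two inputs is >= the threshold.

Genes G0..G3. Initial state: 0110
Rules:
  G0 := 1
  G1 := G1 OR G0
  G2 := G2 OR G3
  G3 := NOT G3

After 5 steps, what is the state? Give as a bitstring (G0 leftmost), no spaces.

Step 1: G0=1(const) G1=G1|G0=1|0=1 G2=G2|G3=1|0=1 G3=NOT G3=NOT 0=1 -> 1111
Step 2: G0=1(const) G1=G1|G0=1|1=1 G2=G2|G3=1|1=1 G3=NOT G3=NOT 1=0 -> 1110
Step 3: G0=1(const) G1=G1|G0=1|1=1 G2=G2|G3=1|0=1 G3=NOT G3=NOT 0=1 -> 1111
Step 4: G0=1(const) G1=G1|G0=1|1=1 G2=G2|G3=1|1=1 G3=NOT G3=NOT 1=0 -> 1110
Step 5: G0=1(const) G1=G1|G0=1|1=1 G2=G2|G3=1|0=1 G3=NOT G3=NOT 0=1 -> 1111

1111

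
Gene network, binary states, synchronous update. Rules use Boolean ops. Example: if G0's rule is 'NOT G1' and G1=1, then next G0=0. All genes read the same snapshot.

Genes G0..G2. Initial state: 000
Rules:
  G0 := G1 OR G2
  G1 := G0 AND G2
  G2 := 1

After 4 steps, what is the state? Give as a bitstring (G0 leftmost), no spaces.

Step 1: G0=G1|G2=0|0=0 G1=G0&G2=0&0=0 G2=1(const) -> 001
Step 2: G0=G1|G2=0|1=1 G1=G0&G2=0&1=0 G2=1(const) -> 101
Step 3: G0=G1|G2=0|1=1 G1=G0&G2=1&1=1 G2=1(const) -> 111
Step 4: G0=G1|G2=1|1=1 G1=G0&G2=1&1=1 G2=1(const) -> 111

111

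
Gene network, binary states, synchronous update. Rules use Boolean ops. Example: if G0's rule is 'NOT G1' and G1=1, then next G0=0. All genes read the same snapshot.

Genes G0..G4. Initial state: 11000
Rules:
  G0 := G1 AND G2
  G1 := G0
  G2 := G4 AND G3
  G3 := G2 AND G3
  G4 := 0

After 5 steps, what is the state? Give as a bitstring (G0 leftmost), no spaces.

Step 1: G0=G1&G2=1&0=0 G1=G0=1 G2=G4&G3=0&0=0 G3=G2&G3=0&0=0 G4=0(const) -> 01000
Step 2: G0=G1&G2=1&0=0 G1=G0=0 G2=G4&G3=0&0=0 G3=G2&G3=0&0=0 G4=0(const) -> 00000
Step 3: G0=G1&G2=0&0=0 G1=G0=0 G2=G4&G3=0&0=0 G3=G2&G3=0&0=0 G4=0(const) -> 00000
Step 4: G0=G1&G2=0&0=0 G1=G0=0 G2=G4&G3=0&0=0 G3=G2&G3=0&0=0 G4=0(const) -> 00000
Step 5: G0=G1&G2=0&0=0 G1=G0=0 G2=G4&G3=0&0=0 G3=G2&G3=0&0=0 G4=0(const) -> 00000

00000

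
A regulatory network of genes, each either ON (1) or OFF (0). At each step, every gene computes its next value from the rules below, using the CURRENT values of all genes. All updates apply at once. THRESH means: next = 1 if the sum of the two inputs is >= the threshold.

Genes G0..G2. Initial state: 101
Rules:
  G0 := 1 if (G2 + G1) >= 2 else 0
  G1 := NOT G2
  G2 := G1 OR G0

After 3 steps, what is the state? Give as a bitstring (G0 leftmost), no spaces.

Step 1: G0=(1+0>=2)=0 G1=NOT G2=NOT 1=0 G2=G1|G0=0|1=1 -> 001
Step 2: G0=(1+0>=2)=0 G1=NOT G2=NOT 1=0 G2=G1|G0=0|0=0 -> 000
Step 3: G0=(0+0>=2)=0 G1=NOT G2=NOT 0=1 G2=G1|G0=0|0=0 -> 010

010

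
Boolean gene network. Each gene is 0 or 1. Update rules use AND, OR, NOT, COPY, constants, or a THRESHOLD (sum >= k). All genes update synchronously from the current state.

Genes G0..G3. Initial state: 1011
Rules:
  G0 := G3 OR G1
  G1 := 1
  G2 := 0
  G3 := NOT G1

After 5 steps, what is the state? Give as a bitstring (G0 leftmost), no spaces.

Step 1: G0=G3|G1=1|0=1 G1=1(const) G2=0(const) G3=NOT G1=NOT 0=1 -> 1101
Step 2: G0=G3|G1=1|1=1 G1=1(const) G2=0(const) G3=NOT G1=NOT 1=0 -> 1100
Step 3: G0=G3|G1=0|1=1 G1=1(const) G2=0(const) G3=NOT G1=NOT 1=0 -> 1100
Step 4: G0=G3|G1=0|1=1 G1=1(const) G2=0(const) G3=NOT G1=NOT 1=0 -> 1100
Step 5: G0=G3|G1=0|1=1 G1=1(const) G2=0(const) G3=NOT G1=NOT 1=0 -> 1100

1100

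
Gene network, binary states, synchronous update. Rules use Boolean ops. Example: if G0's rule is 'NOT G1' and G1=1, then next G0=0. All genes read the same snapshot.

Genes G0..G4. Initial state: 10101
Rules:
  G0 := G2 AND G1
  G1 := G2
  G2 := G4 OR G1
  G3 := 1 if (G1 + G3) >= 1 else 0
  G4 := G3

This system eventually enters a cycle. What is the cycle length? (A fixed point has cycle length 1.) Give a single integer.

Step 0: 10101
Step 1: G0=G2&G1=1&0=0 G1=G2=1 G2=G4|G1=1|0=1 G3=(0+0>=1)=0 G4=G3=0 -> 01100
Step 2: G0=G2&G1=1&1=1 G1=G2=1 G2=G4|G1=0|1=1 G3=(1+0>=1)=1 G4=G3=0 -> 11110
Step 3: G0=G2&G1=1&1=1 G1=G2=1 G2=G4|G1=0|1=1 G3=(1+1>=1)=1 G4=G3=1 -> 11111
Step 4: G0=G2&G1=1&1=1 G1=G2=1 G2=G4|G1=1|1=1 G3=(1+1>=1)=1 G4=G3=1 -> 11111
State from step 4 equals state from step 3 -> cycle length 1

Answer: 1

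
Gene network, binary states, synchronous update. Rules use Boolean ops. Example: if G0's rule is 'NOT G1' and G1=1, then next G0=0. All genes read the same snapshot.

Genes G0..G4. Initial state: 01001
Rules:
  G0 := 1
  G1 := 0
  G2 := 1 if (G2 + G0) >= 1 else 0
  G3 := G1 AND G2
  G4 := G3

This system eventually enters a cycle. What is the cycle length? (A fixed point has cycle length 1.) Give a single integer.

Answer: 1

Derivation:
Step 0: 01001
Step 1: G0=1(const) G1=0(const) G2=(0+0>=1)=0 G3=G1&G2=1&0=0 G4=G3=0 -> 10000
Step 2: G0=1(const) G1=0(const) G2=(0+1>=1)=1 G3=G1&G2=0&0=0 G4=G3=0 -> 10100
Step 3: G0=1(const) G1=0(const) G2=(1+1>=1)=1 G3=G1&G2=0&1=0 G4=G3=0 -> 10100
State from step 3 equals state from step 2 -> cycle length 1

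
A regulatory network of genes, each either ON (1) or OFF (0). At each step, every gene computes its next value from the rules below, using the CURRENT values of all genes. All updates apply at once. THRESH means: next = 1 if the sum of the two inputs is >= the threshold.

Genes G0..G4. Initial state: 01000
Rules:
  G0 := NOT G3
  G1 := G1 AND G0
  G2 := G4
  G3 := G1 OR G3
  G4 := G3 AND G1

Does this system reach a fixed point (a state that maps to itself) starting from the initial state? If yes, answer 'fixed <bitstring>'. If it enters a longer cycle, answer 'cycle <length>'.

Answer: fixed 00010

Derivation:
Step 0: 01000
Step 1: G0=NOT G3=NOT 0=1 G1=G1&G0=1&0=0 G2=G4=0 G3=G1|G3=1|0=1 G4=G3&G1=0&1=0 -> 10010
Step 2: G0=NOT G3=NOT 1=0 G1=G1&G0=0&1=0 G2=G4=0 G3=G1|G3=0|1=1 G4=G3&G1=1&0=0 -> 00010
Step 3: G0=NOT G3=NOT 1=0 G1=G1&G0=0&0=0 G2=G4=0 G3=G1|G3=0|1=1 G4=G3&G1=1&0=0 -> 00010
Fixed point reached at step 2: 00010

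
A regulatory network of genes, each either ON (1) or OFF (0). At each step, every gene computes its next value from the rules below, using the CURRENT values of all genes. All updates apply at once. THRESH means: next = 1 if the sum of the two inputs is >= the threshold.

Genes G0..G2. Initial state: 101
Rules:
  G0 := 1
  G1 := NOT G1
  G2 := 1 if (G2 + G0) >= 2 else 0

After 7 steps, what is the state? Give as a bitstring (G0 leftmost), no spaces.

Step 1: G0=1(const) G1=NOT G1=NOT 0=1 G2=(1+1>=2)=1 -> 111
Step 2: G0=1(const) G1=NOT G1=NOT 1=0 G2=(1+1>=2)=1 -> 101
Step 3: G0=1(const) G1=NOT G1=NOT 0=1 G2=(1+1>=2)=1 -> 111
Step 4: G0=1(const) G1=NOT G1=NOT 1=0 G2=(1+1>=2)=1 -> 101
Step 5: G0=1(const) G1=NOT G1=NOT 0=1 G2=(1+1>=2)=1 -> 111
Step 6: G0=1(const) G1=NOT G1=NOT 1=0 G2=(1+1>=2)=1 -> 101
Step 7: G0=1(const) G1=NOT G1=NOT 0=1 G2=(1+1>=2)=1 -> 111

111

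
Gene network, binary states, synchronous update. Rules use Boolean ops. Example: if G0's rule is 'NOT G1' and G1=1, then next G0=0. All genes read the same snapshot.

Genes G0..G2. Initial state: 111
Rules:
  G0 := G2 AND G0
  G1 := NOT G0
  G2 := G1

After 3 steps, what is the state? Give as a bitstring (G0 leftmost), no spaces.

Step 1: G0=G2&G0=1&1=1 G1=NOT G0=NOT 1=0 G2=G1=1 -> 101
Step 2: G0=G2&G0=1&1=1 G1=NOT G0=NOT 1=0 G2=G1=0 -> 100
Step 3: G0=G2&G0=0&1=0 G1=NOT G0=NOT 1=0 G2=G1=0 -> 000

000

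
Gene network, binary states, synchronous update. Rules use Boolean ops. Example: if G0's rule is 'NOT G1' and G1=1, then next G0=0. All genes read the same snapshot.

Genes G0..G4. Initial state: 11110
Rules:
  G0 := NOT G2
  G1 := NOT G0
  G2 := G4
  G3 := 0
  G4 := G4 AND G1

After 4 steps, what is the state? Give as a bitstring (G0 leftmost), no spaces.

Step 1: G0=NOT G2=NOT 1=0 G1=NOT G0=NOT 1=0 G2=G4=0 G3=0(const) G4=G4&G1=0&1=0 -> 00000
Step 2: G0=NOT G2=NOT 0=1 G1=NOT G0=NOT 0=1 G2=G4=0 G3=0(const) G4=G4&G1=0&0=0 -> 11000
Step 3: G0=NOT G2=NOT 0=1 G1=NOT G0=NOT 1=0 G2=G4=0 G3=0(const) G4=G4&G1=0&1=0 -> 10000
Step 4: G0=NOT G2=NOT 0=1 G1=NOT G0=NOT 1=0 G2=G4=0 G3=0(const) G4=G4&G1=0&0=0 -> 10000

10000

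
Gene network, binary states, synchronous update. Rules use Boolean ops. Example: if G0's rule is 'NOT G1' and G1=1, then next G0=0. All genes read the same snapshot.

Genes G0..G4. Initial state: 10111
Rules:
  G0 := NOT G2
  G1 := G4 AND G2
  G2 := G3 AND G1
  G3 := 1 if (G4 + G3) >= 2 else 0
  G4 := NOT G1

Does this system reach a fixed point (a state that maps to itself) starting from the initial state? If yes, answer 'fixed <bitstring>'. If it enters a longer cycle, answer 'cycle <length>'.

Answer: fixed 10001

Derivation:
Step 0: 10111
Step 1: G0=NOT G2=NOT 1=0 G1=G4&G2=1&1=1 G2=G3&G1=1&0=0 G3=(1+1>=2)=1 G4=NOT G1=NOT 0=1 -> 01011
Step 2: G0=NOT G2=NOT 0=1 G1=G4&G2=1&0=0 G2=G3&G1=1&1=1 G3=(1+1>=2)=1 G4=NOT G1=NOT 1=0 -> 10110
Step 3: G0=NOT G2=NOT 1=0 G1=G4&G2=0&1=0 G2=G3&G1=1&0=0 G3=(0+1>=2)=0 G4=NOT G1=NOT 0=1 -> 00001
Step 4: G0=NOT G2=NOT 0=1 G1=G4&G2=1&0=0 G2=G3&G1=0&0=0 G3=(1+0>=2)=0 G4=NOT G1=NOT 0=1 -> 10001
Step 5: G0=NOT G2=NOT 0=1 G1=G4&G2=1&0=0 G2=G3&G1=0&0=0 G3=(1+0>=2)=0 G4=NOT G1=NOT 0=1 -> 10001
Fixed point reached at step 4: 10001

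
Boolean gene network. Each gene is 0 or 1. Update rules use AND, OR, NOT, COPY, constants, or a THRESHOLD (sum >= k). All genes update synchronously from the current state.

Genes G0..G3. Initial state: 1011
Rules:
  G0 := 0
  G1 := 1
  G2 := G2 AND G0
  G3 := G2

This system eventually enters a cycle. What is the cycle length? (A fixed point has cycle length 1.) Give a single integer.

Answer: 1

Derivation:
Step 0: 1011
Step 1: G0=0(const) G1=1(const) G2=G2&G0=1&1=1 G3=G2=1 -> 0111
Step 2: G0=0(const) G1=1(const) G2=G2&G0=1&0=0 G3=G2=1 -> 0101
Step 3: G0=0(const) G1=1(const) G2=G2&G0=0&0=0 G3=G2=0 -> 0100
Step 4: G0=0(const) G1=1(const) G2=G2&G0=0&0=0 G3=G2=0 -> 0100
State from step 4 equals state from step 3 -> cycle length 1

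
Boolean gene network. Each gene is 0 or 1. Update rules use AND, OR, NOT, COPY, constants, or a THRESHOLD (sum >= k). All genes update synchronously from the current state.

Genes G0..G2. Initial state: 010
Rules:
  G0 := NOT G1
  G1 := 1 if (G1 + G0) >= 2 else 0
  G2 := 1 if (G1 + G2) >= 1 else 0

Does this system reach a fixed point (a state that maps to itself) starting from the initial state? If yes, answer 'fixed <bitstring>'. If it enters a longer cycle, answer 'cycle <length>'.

Step 0: 010
Step 1: G0=NOT G1=NOT 1=0 G1=(1+0>=2)=0 G2=(1+0>=1)=1 -> 001
Step 2: G0=NOT G1=NOT 0=1 G1=(0+0>=2)=0 G2=(0+1>=1)=1 -> 101
Step 3: G0=NOT G1=NOT 0=1 G1=(0+1>=2)=0 G2=(0+1>=1)=1 -> 101
Fixed point reached at step 2: 101

Answer: fixed 101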